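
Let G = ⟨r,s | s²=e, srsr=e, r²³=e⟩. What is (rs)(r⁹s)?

Compute (rs) · (r⁹s) by multiplying left to right and reducing via the relations at each step:
  (rs) · r⁹ = r¹⁵s
  (r¹⁵s) · s = r¹⁵

Answer: r¹⁵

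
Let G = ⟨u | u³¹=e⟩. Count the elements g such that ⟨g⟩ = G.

G is cyclic of order 31. An element generates G iff its order is 31, and a cyclic group of order 31 has exactly φ(31) = 30 such elements.

Answer: 30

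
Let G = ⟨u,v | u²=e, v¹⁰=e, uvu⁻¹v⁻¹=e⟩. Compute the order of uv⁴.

Compute successive powers until reaching e:
  (uv⁴)¹ = uv⁴, (uv⁴)² = v⁸, (uv⁴)³ = uv², (uv⁴)⁴ = v⁶, (uv⁴)⁵ = u, (uv⁴)⁶ = v⁴, (uv⁴)⁷ = uv⁸, (uv⁴)⁸ = v², (uv⁴)⁹ = uv⁶, (uv⁴)¹⁰ = e.
The smallest positive k with (uv⁴)ᵏ = e is 10.

Answer: 10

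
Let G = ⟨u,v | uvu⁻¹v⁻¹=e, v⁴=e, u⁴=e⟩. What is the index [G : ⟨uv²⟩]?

First find ord(uv²) by computing successive powers:
  (uv²)¹ = uv², (uv²)² = u², (uv²)³ = u³v², (uv²)⁴ = e.
So |⟨uv²⟩| = ord(uv²) = 4. With |G| = 16, by Lagrange [G : ⟨uv²⟩] = 16/4 = 4.

Answer: 4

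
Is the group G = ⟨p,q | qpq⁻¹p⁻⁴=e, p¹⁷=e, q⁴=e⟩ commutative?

p·q = pq but q·p = p⁴q, so p·q ≠ q·p and G is not abelian.

Answer: No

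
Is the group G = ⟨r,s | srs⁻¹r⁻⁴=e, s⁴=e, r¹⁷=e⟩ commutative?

r·s = rs but s·r = r⁴s, so r·s ≠ s·r and G is not abelian.

Answer: No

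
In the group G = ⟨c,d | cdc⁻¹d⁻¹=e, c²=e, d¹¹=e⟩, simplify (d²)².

Compute successive powers of (d²), reducing at each step:
  (d²)²: (d²) · d² = d⁴

Answer: d⁴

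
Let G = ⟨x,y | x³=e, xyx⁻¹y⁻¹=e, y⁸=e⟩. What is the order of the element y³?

Compute successive powers until reaching e:
  (y³)¹ = y³, (y³)² = y⁶, (y³)³ = y, (y³)⁴ = y⁴, (y³)⁵ = y⁷, (y³)⁶ = y², (y³)⁷ = y⁵, (y³)⁸ = e.
The smallest positive k with (y³)ᵏ = e is 8.

Answer: 8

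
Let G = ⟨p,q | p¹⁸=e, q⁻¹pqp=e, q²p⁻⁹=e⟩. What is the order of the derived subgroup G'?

G' = [G, G] is generated by all commutators. The generator-pair commutators are: [p, q] = p².
The subgroup they normally generate is {e, p², p⁴, p⁶, p⁸, p¹⁰, p¹², p¹⁴, p¹⁶}, of order 9.
Check: |G/G'| = 36/9 = 4 is the order of the abelianisation.

Answer: 9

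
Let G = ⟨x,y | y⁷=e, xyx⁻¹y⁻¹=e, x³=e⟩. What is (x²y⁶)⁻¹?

The order of (x²y⁶) is 21 (smallest k with (x²y⁶)ᵏ = e), so (x²y⁶)⁻¹ = (x²y⁶)²⁰ = xy.
Check: (x²y⁶) · (xy) → (x²y⁶) · x = y⁶;   (y⁶) · y = e, giving e as required.

Answer: xy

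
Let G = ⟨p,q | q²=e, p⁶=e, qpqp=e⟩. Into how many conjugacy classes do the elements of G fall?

The conjugacy classes (representative and size) are:
  [e] (size 1), [p⁵] (size 2), [p⁴] (size 2), [p³] (size 1), [q] (size 3), [p³q] (size 3).
Class equation: 1 + 2 + 2 + 1 + 3 + 3 = 12 = |G|. So G has 6 conjugacy classes.

Answer: 6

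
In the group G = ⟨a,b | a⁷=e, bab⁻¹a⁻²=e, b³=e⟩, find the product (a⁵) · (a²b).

Compute (a⁵) · (a²b) by multiplying left to right and reducing via the relations at each step:
  (a⁵) · a² = e
  e · b = b

Answer: b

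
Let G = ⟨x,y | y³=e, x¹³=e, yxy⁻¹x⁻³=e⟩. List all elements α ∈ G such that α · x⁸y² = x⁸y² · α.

⟨x⁸y²⟩ ⊆ C_G(x⁸y²) since powers of x⁸y² commute with x⁸y²; so |C_G(x⁸y²)| ≥ |⟨x⁸y²⟩| = 3.
By orbit–stabilizer, |C_G(x⁸y²)| = |G| / |conj. class of x⁸y²| = 39 / 13 = 3.
The 3 elements commuting with x⁸y² are {e, x²y, x⁸y²}.

Answer: {e, x²y, x⁸y²}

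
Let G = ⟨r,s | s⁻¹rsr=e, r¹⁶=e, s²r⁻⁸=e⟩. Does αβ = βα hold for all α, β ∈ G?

r·s = rs but s·r = r⁷s⁻¹, so r·s ≠ s·r and G is not abelian.

Answer: No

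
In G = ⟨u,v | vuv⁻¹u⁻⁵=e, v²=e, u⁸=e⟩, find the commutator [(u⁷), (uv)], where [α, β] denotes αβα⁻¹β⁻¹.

[(u⁷), (uv)] = (u⁷)·(uv)·(u⁷)⁻¹·(uv)⁻¹.
  (u⁷) · (uv) = v
  v · u = u⁵v
  (u⁵v) · (u³v) = u⁴

Answer: u⁴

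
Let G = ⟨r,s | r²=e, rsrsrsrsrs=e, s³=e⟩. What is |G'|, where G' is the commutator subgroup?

G' = [G, G] is generated by all commutators. The generator-pair commutators are: [r, s] = rsrs².
The subgroup they normally generate is {e, r, s, s², rs, rsr, rsrs, rsrsr, s²rs²r, s²rs², s²r, rs², sr, srs, srsr, rs²rs²r, rs²rs², rs²r, s²rs, s²rsr, s²rsrs, srs²rs², srs²r, srs², rsrs², rs²rs, rs²rsr, rs²rsrs, rsrs²rs², rsrs²r, s²rs²rs, rsrs²rs, rsrs²rsr, rsrs²rsrs, s²rs²rsrs², s²rs²rsr, s²rs²rsrs, s²rsrs²rs², s²rsrs²r, s²rsrs², srsrs², srs²rs, srs²rsr, srs²rsrs, srsrs²rs², srsrs²r, srsrs²rs, rs²rsrs²rs², rs²rsrs²r, rs²rsrs², s²rsrs²rs, s²rsrs²rsr, srs²rsrs²r, srs²rsrs², rs²rsrs²rs, rs²rsrs²rsr, rsrs²rsrs²r, rsrs²rsrs², rsrs²rsrs²rs, srs²rsrs²rs}, of order 60.
Check: |G/G'| = 60/60 = 1 is the order of the abelianisation.

Answer: 60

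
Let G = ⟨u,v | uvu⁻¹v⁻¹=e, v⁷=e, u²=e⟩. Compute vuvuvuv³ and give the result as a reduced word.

Multiply left to right, reducing at each step:
  v · u = uv
  (uv) · v = uv²
  (uv²) · u = v²
  (v²) · v = v³
  (v³) · u = uv³
  (uv³) · v³ = uv⁶

Answer: uv⁶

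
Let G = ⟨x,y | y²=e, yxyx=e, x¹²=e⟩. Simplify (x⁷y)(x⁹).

Compute (x⁷y) · (x⁹) by multiplying left to right and reducing via the relations at each step:
  (x⁷y) · x⁹ = x¹⁰y

Answer: x¹⁰y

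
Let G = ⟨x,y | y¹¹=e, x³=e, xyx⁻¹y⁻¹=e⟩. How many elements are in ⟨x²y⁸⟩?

|⟨x²y⁸⟩| equals the order of x²y⁸. Compute successive powers until reaching e:
  (x²y⁸)¹ = x²y⁸, (x²y⁸)² = xy⁵, (x²y⁸)³ = y², (x²y⁸)⁴ = x²y¹⁰, (x²y⁸)⁵ = xy⁷, (x²y⁸)⁶ = y⁴, (x²y⁸)⁷ = x²y, (x²y⁸)⁸ = xy⁹, (x²y⁸)⁹ = y⁶, (x²y⁸)¹⁰ = x²y³, (x²y⁸)¹¹ = x, (x²y⁸)¹² = y⁸, (x²y⁸)¹³ = x²y⁵, (x²y⁸)¹⁴ = xy², (x²y⁸)¹⁵ = y¹⁰, (x²y⁸)¹⁶ = x²y⁷, (x²y⁸)¹⁷ = xy⁴, (x²y⁸)¹⁸ = y, (x²y⁸)¹⁹ = x²y⁹, (x²y⁸)²⁰ = xy⁶, (x²y⁸)²¹ = y³, (x²y⁸)²² = x², (x²y⁸)²³ = xy⁸, (x²y⁸)²⁴ = y⁵, (x²y⁸)²⁵ = x²y², (x²y⁸)²⁶ = xy¹⁰, (x²y⁸)²⁷ = y⁷, (x²y⁸)²⁸ = x²y⁴, (x²y⁸)²⁹ = xy, (x²y⁸)³⁰ = y⁹, (x²y⁸)³¹ = x²y⁶, (x²y⁸)³² = xy³, (x²y⁸)³³ = e.
The smallest positive k with (x²y⁸)ᵏ = e is 33, so |⟨x²y⁸⟩| = 33.

Answer: 33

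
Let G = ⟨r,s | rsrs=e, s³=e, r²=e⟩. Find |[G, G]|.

G' = [G, G] is generated by all commutators. The generator-pair commutators are: [r, s] = s.
The subgroup they normally generate is {e, s, s²}, of order 3.
Check: |G/G'| = 6/3 = 2 is the order of the abelianisation.

Answer: 3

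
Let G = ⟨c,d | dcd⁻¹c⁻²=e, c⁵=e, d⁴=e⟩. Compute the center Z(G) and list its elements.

An element z ∈ Z(G) iff z commutes with every generator.
For example e is central: e·c = c = c·e; e·d = d = d·e.
Whereas c ∉ Z(G) since c·d = cd ≠ c²d = d·c.
Checking each of the 20 elements this way gives Z(G) = {e}, of order 1.

Answer: {e}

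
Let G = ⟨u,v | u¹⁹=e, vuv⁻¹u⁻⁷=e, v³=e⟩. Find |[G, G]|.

G' = [G, G] is generated by all commutators. The generator-pair commutators are: [u, v] = u¹³.
The subgroup they normally generate is {e, u, u², u³, u⁴, u⁵, u⁶, u⁷, u⁸, u⁹, u¹⁰, u¹¹, u¹², u¹³, u¹⁴, u¹⁵, u¹⁶, u¹⁷, u¹⁸}, of order 19.
Check: |G/G'| = 57/19 = 3 is the order of the abelianisation.

Answer: 19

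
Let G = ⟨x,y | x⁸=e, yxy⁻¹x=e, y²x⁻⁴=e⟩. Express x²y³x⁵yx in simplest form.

Multiply left to right, reducing at each step:
  (x²) · y³ = x²y⁻¹
  (x²y⁻¹) · x⁵ = xy
  (xy) · y = x⁵
  (x⁵) · x = x⁶

Answer: x⁶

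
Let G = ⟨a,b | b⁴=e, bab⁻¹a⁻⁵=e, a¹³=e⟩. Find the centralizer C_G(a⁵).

⟨a⁵⟩ ⊆ C_G(a⁵) since powers of a⁵ commute with a⁵; so |C_G(a⁵)| ≥ |⟨a⁵⟩| = 13.
By orbit–stabilizer, |C_G(a⁵)| = |G| / |conj. class of a⁵| = 52 / 4 = 13.
The 13 elements commuting with a⁵ are {e, a, a², a³, a⁴, a⁵, a⁶, a⁷, a⁸, a⁹, a¹⁰, a¹¹, a¹²}.

Answer: {e, a, a², a³, a⁴, a⁵, a⁶, a⁷, a⁸, a⁹, a¹⁰, a¹¹, a¹²}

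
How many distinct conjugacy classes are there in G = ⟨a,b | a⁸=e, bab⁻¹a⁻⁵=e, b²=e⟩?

The conjugacy classes (representative and size) are:
  [e] (size 1), [a⁵] (size 2), [a²] (size 1), [a⁷] (size 2), [a⁴] (size 1), [a⁶] (size 1), [b] (size 2), [a⁵b] (size 2), [a²b] (size 2), [a³b] (size 2).
Class equation: 1 + 2 + 1 + 2 + 1 + 1 + 2 + 2 + 2 + 2 = 16 = |G|. So G has 10 conjugacy classes.

Answer: 10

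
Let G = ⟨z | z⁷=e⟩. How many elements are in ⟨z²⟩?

|⟨z²⟩| equals the order of z². Compute successive powers until reaching e:
  (z²)¹ = z², (z²)² = z⁴, (z²)³ = z⁶, (z²)⁴ = z, (z²)⁵ = z³, (z²)⁶ = z⁵, (z²)⁷ = e.
The smallest positive k with (z²)ᵏ = e is 7, so |⟨z²⟩| = 7.

Answer: 7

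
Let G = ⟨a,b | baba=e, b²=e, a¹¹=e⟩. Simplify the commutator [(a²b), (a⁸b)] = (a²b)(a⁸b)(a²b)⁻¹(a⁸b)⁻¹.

[(a²b), (a⁸b)] = (a²b)·(a⁸b)·(a²b)⁻¹·(a⁸b)⁻¹.
  (a²b) · (a⁸b) = a⁵
  (a⁵) · (a²b) = a⁷b
  (a⁷b) · (a⁸b) = a¹⁰

Answer: a¹⁰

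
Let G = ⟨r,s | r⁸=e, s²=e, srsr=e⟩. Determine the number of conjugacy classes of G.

The conjugacy classes (representative and size) are:
  [e] (size 1), [r] (size 2), [r⁶] (size 2), [r³] (size 2), [r⁴] (size 1), [s] (size 4), [r⁵s] (size 4).
Class equation: 1 + 2 + 2 + 2 + 1 + 4 + 4 = 16 = |G|. So G has 7 conjugacy classes.

Answer: 7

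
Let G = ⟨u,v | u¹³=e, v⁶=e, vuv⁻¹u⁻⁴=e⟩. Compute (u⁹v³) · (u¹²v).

Compute (u⁹v³) · (u¹²v) by multiplying left to right and reducing via the relations at each step:
  (u⁹v³) · u¹² = u¹⁰v³
  (u¹⁰v³) · v = u¹⁰v⁴

Answer: u¹⁰v⁴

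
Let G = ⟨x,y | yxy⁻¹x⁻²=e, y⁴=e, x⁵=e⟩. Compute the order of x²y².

Compute successive powers until reaching e:
  (x²y²)¹ = x²y², (x²y²)² = e.
The smallest positive k with (x²y²)ᵏ = e is 2.

Answer: 2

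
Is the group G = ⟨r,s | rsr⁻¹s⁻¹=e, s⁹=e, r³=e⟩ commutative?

Each pair of generators commutes: r·s = rs = s·r. Since the generators pairwise commute, every element of G commutes with every other, so G is abelian.

Answer: Yes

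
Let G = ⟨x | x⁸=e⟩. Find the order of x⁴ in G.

Compute successive powers until reaching e:
  (x⁴)¹ = x⁴, (x⁴)² = e.
The smallest positive k with (x⁴)ᵏ = e is 2.

Answer: 2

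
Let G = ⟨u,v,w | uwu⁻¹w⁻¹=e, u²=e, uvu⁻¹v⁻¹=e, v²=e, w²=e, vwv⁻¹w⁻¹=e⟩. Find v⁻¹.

The order of v is 2 (smallest k with vᵏ = e), so v⁻¹ = v¹ = v.
Check: v · v → v · v = e, giving e as required.

Answer: v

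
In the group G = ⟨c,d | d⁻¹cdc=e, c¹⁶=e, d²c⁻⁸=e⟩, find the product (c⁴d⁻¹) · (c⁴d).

Compute (c⁴d⁻¹) · (c⁴d) by multiplying left to right and reducing via the relations at each step:
  (c⁴d⁻¹) · c⁴ = d⁻¹
  (d⁻¹) · d = e

Answer: e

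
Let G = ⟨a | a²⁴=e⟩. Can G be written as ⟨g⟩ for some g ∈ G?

|G| = 24. The element a has order 24 (its powers give 24 distinct elements), so ⟨a⟩ = G and G is cyclic.

Answer: Yes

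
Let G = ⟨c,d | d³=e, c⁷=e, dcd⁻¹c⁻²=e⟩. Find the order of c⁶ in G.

Compute successive powers until reaching e:
  (c⁶)¹ = c⁶, (c⁶)² = c⁵, (c⁶)³ = c⁴, (c⁶)⁴ = c³, (c⁶)⁵ = c², (c⁶)⁶ = c, (c⁶)⁷ = e.
The smallest positive k with (c⁶)ᵏ = e is 7.

Answer: 7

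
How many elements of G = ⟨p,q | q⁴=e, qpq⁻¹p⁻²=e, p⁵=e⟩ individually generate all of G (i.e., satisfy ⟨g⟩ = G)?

⟨g⟩ = G would require ord(g) = |G| = 20, but the maximum element order in G is 5 < 20. So G is not cyclic and no single element generates it: the count is 0.

Answer: 0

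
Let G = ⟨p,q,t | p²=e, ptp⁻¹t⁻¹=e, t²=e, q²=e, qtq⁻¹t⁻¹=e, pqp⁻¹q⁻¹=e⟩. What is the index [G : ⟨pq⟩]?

First find ord(pq) by computing successive powers:
  (pq)¹ = pq, (pq)² = e.
So |⟨pq⟩| = ord(pq) = 2. With |G| = 8, by Lagrange [G : ⟨pq⟩] = 8/2 = 4.

Answer: 4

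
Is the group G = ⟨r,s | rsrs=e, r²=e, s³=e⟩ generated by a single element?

Every cyclic group is abelian. But r·s = rs while s·r = rs², so r·s ≠ s·r and G is not abelian. Hence G is not cyclic.

Answer: No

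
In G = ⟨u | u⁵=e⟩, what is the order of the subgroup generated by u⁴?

|⟨u⁴⟩| equals the order of u⁴. Compute successive powers until reaching e:
  (u⁴)¹ = u⁴, (u⁴)² = u³, (u⁴)³ = u², (u⁴)⁴ = u, (u⁴)⁵ = e.
The smallest positive k with (u⁴)ᵏ = e is 5, so |⟨u⁴⟩| = 5.

Answer: 5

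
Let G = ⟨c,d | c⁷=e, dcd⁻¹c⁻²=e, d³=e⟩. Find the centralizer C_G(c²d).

⟨c²d⟩ ⊆ C_G(c²d) since powers of c²d commute with c²d; so |C_G(c²d)| ≥ |⟨c²d⟩| = 3.
By orbit–stabilizer, |C_G(c²d)| = |G| / |conj. class of c²d| = 21 / 7 = 3.
The 3 elements commuting with c²d are {e, c²d, c⁶d²}.

Answer: {e, c²d, c⁶d²}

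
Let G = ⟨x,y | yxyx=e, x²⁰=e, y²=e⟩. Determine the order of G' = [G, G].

G' = [G, G] is generated by all commutators. The generator-pair commutators are: [x, y] = x².
The subgroup they normally generate is {e, x², x⁴, x⁶, x⁸, x¹⁰, x¹², x¹⁴, x¹⁶, x¹⁸}, of order 10.
Check: |G/G'| = 40/10 = 4 is the order of the abelianisation.

Answer: 10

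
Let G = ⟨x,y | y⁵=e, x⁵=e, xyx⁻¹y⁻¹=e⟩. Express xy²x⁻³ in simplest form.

Multiply left to right, reducing at each step:
  x · y² = xy²
  (xy²) · x⁻³ = x³y²

Answer: x³y²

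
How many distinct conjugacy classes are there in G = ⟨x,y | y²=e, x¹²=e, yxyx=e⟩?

The conjugacy classes (representative and size) are:
  [e] (size 1), [x¹¹] (size 2), [x²] (size 2), [x⁹] (size 2), [x⁴] (size 2), [x⁵] (size 2), [x⁶] (size 1), [y] (size 6), [xy] (size 6).
Class equation: 1 + 2 + 2 + 2 + 2 + 2 + 1 + 6 + 6 = 24 = |G|. So G has 9 conjugacy classes.

Answer: 9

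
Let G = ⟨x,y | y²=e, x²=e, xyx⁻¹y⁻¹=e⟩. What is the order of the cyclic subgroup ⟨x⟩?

|⟨x⟩| equals the order of x. Compute successive powers until reaching e:
  x¹ = x, x² = e.
The smallest positive k with xᵏ = e is 2, so |⟨x⟩| = 2.

Answer: 2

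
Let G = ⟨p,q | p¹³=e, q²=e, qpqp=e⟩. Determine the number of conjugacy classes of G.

The conjugacy classes (representative and size) are:
  [e] (size 1), [p¹²] (size 2), [p¹¹] (size 2), [p³] (size 2), [p⁴] (size 2), [p⁸] (size 2), [p⁶] (size 2), [q] (size 13).
Class equation: 1 + 2 + 2 + 2 + 2 + 2 + 2 + 13 = 26 = |G|. So G has 8 conjugacy classes.

Answer: 8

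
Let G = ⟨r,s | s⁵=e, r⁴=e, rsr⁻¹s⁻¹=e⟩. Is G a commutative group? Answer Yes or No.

Each pair of generators commutes: r·s = rs = s·r. Since the generators pairwise commute, every element of G commutes with every other, so G is abelian.

Answer: Yes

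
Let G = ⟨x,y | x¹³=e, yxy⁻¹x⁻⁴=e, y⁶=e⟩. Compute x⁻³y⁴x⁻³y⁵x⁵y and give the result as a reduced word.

Multiply left to right, reducing at each step:
  (x¹⁰) · y⁴ = x¹⁰y⁴
  (x¹⁰y⁴) · x⁻³ = x⁹y⁴
  (x⁹y⁴) · y⁵ = x⁹y³
  (x⁹y³) · x⁵ = x⁴y³
  (x⁴y³) · y = x⁴y⁴

Answer: x⁴y⁴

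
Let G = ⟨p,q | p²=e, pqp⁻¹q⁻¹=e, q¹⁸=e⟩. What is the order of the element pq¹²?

Compute successive powers until reaching e:
  (pq¹²)¹ = pq¹², (pq¹²)² = q⁶, (pq¹²)³ = p, (pq¹²)⁴ = q¹², (pq¹²)⁵ = pq⁶, (pq¹²)⁶ = e.
The smallest positive k with (pq¹²)ᵏ = e is 6.

Answer: 6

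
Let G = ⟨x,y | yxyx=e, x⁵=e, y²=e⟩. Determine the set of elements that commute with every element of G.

An element z ∈ Z(G) iff z commutes with every generator.
For example e is central: e·x = x = x·e; e·y = y = y·e.
Whereas x ∉ Z(G) since x·y = xy ≠ x⁴y = y·x.
Checking each of the 10 elements this way gives Z(G) = {e}, of order 1.

Answer: {e}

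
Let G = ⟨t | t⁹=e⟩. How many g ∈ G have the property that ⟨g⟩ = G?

G is cyclic of order 9. An element generates G iff its order is 9, and a cyclic group of order 9 has exactly φ(9) = 6 such elements.

Answer: 6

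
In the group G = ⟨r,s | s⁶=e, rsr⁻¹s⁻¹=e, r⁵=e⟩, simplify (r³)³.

Compute successive powers of (r³), reducing at each step:
  (r³)²: (r³) · r³ = r
  (r³)³: r · r³ = r⁴

Answer: r⁴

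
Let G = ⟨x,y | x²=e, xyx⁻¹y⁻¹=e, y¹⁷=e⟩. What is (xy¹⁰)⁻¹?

The order of (xy¹⁰) is 34 (smallest k with (xy¹⁰)ᵏ = e), so (xy¹⁰)⁻¹ = (xy¹⁰)³³ = xy⁷.
Check: (xy¹⁰) · (xy⁷) → (xy¹⁰) · x = y¹⁰;   (y¹⁰) · y⁷ = e, giving e as required.

Answer: xy⁷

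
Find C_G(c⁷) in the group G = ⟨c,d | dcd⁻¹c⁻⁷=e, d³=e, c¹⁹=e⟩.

⟨c⁷⟩ ⊆ C_G(c⁷) since powers of c⁷ commute with c⁷; so |C_G(c⁷)| ≥ |⟨c⁷⟩| = 19.
By orbit–stabilizer, |C_G(c⁷)| = |G| / |conj. class of c⁷| = 57 / 3 = 19.
The 19 elements commuting with c⁷ are {e, c, c², c³, c⁴, c⁵, c⁶, c⁷, c⁸, c⁹, c¹⁰, c¹¹, c¹², c¹³, c¹⁴, c¹⁵, c¹⁶, c¹⁷, c¹⁸}.

Answer: {e, c, c², c³, c⁴, c⁵, c⁶, c⁷, c⁸, c⁹, c¹⁰, c¹¹, c¹², c¹³, c¹⁴, c¹⁵, c¹⁶, c¹⁷, c¹⁸}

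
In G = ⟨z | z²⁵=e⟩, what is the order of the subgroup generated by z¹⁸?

|⟨z¹⁸⟩| equals the order of z¹⁸. Compute successive powers until reaching e:
  (z¹⁸)¹ = z¹⁸, (z¹⁸)² = z¹¹, (z¹⁸)³ = z⁴, (z¹⁸)⁴ = z²², (z¹⁸)⁵ = z¹⁵, (z¹⁸)⁶ = z⁸, (z¹⁸)⁷ = z, (z¹⁸)⁸ = z¹⁹, (z¹⁸)⁹ = z¹², (z¹⁸)¹⁰ = z⁵, (z¹⁸)¹¹ = z²³, (z¹⁸)¹² = z¹⁶, (z¹⁸)¹³ = z⁹, (z¹⁸)¹⁴ = z², (z¹⁸)¹⁵ = z²⁰, (z¹⁸)¹⁶ = z¹³, (z¹⁸)¹⁷ = z⁶, (z¹⁸)¹⁸ = z²⁴, (z¹⁸)¹⁹ = z¹⁷, (z¹⁸)²⁰ = z¹⁰, (z¹⁸)²¹ = z³, (z¹⁸)²² = z²¹, (z¹⁸)²³ = z¹⁴, (z¹⁸)²⁴ = z⁷, (z¹⁸)²⁵ = e.
The smallest positive k with (z¹⁸)ᵏ = e is 25, so |⟨z¹⁸⟩| = 25.

Answer: 25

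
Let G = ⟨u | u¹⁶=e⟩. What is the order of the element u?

Compute successive powers until reaching e:
  u¹ = u, u² = u², u³ = u³, u⁴ = u⁴, u⁵ = u⁵, u⁶ = u⁶, u⁷ = u⁷, u⁸ = u⁸, u⁹ = u⁹, u¹⁰ = u¹⁰, u¹¹ = u¹¹, u¹² = u¹², u¹³ = u¹³, u¹⁴ = u¹⁴, u¹⁵ = u¹⁵, u¹⁶ = e.
The smallest positive k with uᵏ = e is 16.

Answer: 16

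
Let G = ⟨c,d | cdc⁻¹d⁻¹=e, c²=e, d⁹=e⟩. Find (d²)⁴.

Compute successive powers of (d²), reducing at each step:
  (d²)²: (d²) · d² = d⁴
  (d²)³: (d⁴) · d² = d⁶
  (d²)⁴: (d⁶) · d² = d⁸

Answer: d⁸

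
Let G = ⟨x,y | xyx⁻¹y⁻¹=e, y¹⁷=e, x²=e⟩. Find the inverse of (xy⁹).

The order of (xy⁹) is 34 (smallest k with (xy⁹)ᵏ = e), so (xy⁹)⁻¹ = (xy⁹)³³ = xy⁸.
Check: (xy⁹) · (xy⁸) → (xy⁹) · x = y⁹;   (y⁹) · y⁸ = e, giving e as required.

Answer: xy⁸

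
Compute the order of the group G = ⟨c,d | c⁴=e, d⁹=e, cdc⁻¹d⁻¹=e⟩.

Enumerate words in the generators, reducing via the relations: the distinct elements are
  {c, d, e, cd, c², c³, d², d³, d⁴, d⁵, d⁶, d⁷, d⁸, cd², cd³, cd⁴, cd⁵, cd⁶, cd⁷, cd⁸, c²d, c³d, c²d², c²d³, c²d⁴, c²d⁵, c²d⁶, c²d⁷, c²d⁸, c³d², c³d³, c³d⁴, c³d⁵, c³d⁶, c³d⁷, c³d⁸}.
No further products give new elements, so |G| = 36.

Answer: 36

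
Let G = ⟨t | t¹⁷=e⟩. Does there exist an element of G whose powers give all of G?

|G| = 17. The element t has order 17 (its powers give 17 distinct elements), so ⟨t⟩ = G and G is cyclic.

Answer: Yes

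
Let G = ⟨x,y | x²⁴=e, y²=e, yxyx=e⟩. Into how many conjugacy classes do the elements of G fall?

The conjugacy classes (representative and size) are:
  [e] (size 1), [x²³] (size 2), [x²] (size 2), [x³] (size 2), [x²⁰] (size 2), [x¹⁹] (size 2), [x⁶] (size 2), [x⁷] (size 2), [x⁸] (size 2), [x⁹] (size 2), [x¹⁴] (size 2), [x¹¹] (size 2), [x¹²] (size 1), [x⁴y] (size 12), [x⁵y] (size 12).
Class equation: 1 + 2 + 2 + 2 + 2 + 2 + 2 + 2 + 2 + 2 + 2 + 2 + 1 + 12 + 12 = 48 = |G|. So G has 15 conjugacy classes.

Answer: 15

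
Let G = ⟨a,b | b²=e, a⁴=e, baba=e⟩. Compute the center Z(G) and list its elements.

An element z ∈ Z(G) iff z commutes with every generator.
For example a² is central: (a²)·a = a³ = a·(a²); (a²)·b = a²b = b·(a²).
Whereas a ∉ Z(G) since a·b = ab ≠ a³b = b·a.
Checking each of the 8 elements this way gives Z(G) = {e, a²}, of order 2.

Answer: {e, a²}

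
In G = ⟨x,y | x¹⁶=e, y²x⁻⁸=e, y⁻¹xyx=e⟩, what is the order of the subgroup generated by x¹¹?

|⟨x¹¹⟩| equals the order of x¹¹. Compute successive powers until reaching e:
  (x¹¹)¹ = x¹¹, (x¹¹)² = x⁶, (x¹¹)³ = x, (x¹¹)⁴ = x¹², (x¹¹)⁵ = x⁷, (x¹¹)⁶ = x², (x¹¹)⁷ = x¹³, (x¹¹)⁸ = x⁸, (x¹¹)⁹ = x³, (x¹¹)¹⁰ = x¹⁴, (x¹¹)¹¹ = x⁹, (x¹¹)¹² = x⁴, (x¹¹)¹³ = x¹⁵, (x¹¹)¹⁴ = x¹⁰, (x¹¹)¹⁵ = x⁵, (x¹¹)¹⁶ = e.
The smallest positive k with (x¹¹)ᵏ = e is 16, so |⟨x¹¹⟩| = 16.

Answer: 16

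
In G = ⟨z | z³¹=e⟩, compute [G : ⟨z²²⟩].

First find ord(z²²) by computing successive powers:
  (z²²)¹ = z²², (z²²)² = z¹³, (z²²)³ = z⁴, (z²²)⁴ = z²⁶, (z²²)⁵ = z¹⁷, (z²²)⁶ = z⁸, (z²²)⁷ = z³⁰, (z²²)⁸ = z²¹, (z²²)⁹ = z¹², (z²²)¹⁰ = z³, (z²²)¹¹ = z²⁵, (z²²)¹² = z¹⁶, (z²²)¹³ = z⁷, (z²²)¹⁴ = z²⁹, (z²²)¹⁵ = z²⁰, (z²²)¹⁶ = z¹¹, (z²²)¹⁷ = z², (z²²)¹⁸ = z²⁴, (z²²)¹⁹ = z¹⁵, (z²²)²⁰ = z⁶, (z²²)²¹ = z²⁸, (z²²)²² = z¹⁹, (z²²)²³ = z¹⁰, (z²²)²⁴ = z, (z²²)²⁵ = z²³, (z²²)²⁶ = z¹⁴, (z²²)²⁷ = z⁵, (z²²)²⁸ = z²⁷, (z²²)²⁹ = z¹⁸, (z²²)³⁰ = z⁹, (z²²)³¹ = e.
So |⟨z²²⟩| = ord(z²²) = 31. With |G| = 31, by Lagrange [G : ⟨z²²⟩] = 31/31 = 1.

Answer: 1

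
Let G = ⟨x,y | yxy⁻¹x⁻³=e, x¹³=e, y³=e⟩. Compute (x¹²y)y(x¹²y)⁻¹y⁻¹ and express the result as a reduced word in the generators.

[(x¹²y), y] = (x¹²y)·y·(x¹²y)⁻¹·y⁻¹.
  (x¹²y) · y = x¹²y²
  (x¹²y²) · (x⁹y²) = x²y
  (x²y) · (y²) = x²

Answer: x²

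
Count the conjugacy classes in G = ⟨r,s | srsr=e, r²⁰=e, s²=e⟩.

The conjugacy classes (representative and size) are:
  [e] (size 1), [r] (size 2), [r¹⁸] (size 2), [r³] (size 2), [r⁴] (size 2), [r¹⁵] (size 2), [r¹⁴] (size 2), [r⁷] (size 2), [r¹²] (size 2), [r¹¹] (size 2), [r¹⁰] (size 1), [r¹⁸s] (size 10), [r⁵s] (size 10).
Class equation: 1 + 2 + 2 + 2 + 2 + 2 + 2 + 2 + 2 + 2 + 1 + 10 + 10 = 40 = |G|. So G has 13 conjugacy classes.

Answer: 13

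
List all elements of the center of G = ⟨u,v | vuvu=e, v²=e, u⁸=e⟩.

An element z ∈ Z(G) iff z commutes with every generator.
For example u⁴ is central: (u⁴)·u = u⁵ = u·(u⁴); (u⁴)·v = u⁴v = v·(u⁴).
Whereas u ∉ Z(G) since u·v = uv ≠ u⁷v = v·u.
Checking each of the 16 elements this way gives Z(G) = {e, u⁴}, of order 2.

Answer: {e, u⁴}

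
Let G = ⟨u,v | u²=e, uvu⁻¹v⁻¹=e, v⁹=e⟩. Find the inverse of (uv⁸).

The order of (uv⁸) is 18 (smallest k with (uv⁸)ᵏ = e), so (uv⁸)⁻¹ = (uv⁸)¹⁷ = uv.
Check: (uv⁸) · (uv) → (uv⁸) · u = v⁸;   (v⁸) · v = e, giving e as required.

Answer: uv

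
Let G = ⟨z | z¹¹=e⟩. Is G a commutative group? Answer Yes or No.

G has a single generator, so G is cyclic and hence abelian.

Answer: Yes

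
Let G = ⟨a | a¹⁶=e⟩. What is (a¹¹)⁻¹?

The order of (a¹¹) is 16 (smallest k with (a¹¹)ᵏ = e), so (a¹¹)⁻¹ = (a¹¹)¹⁵ = a⁵.
Check: (a¹¹) · (a⁵) → (a¹¹) · a⁵ = e, giving e as required.

Answer: a⁵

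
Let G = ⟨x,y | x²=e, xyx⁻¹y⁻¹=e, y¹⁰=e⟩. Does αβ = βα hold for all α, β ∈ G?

Each pair of generators commutes: x·y = xy = y·x. Since the generators pairwise commute, every element of G commutes with every other, so G is abelian.

Answer: Yes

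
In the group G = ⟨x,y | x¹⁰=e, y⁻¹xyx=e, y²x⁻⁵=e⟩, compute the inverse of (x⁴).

The order of (x⁴) is 5 (smallest k with (x⁴)ᵏ = e), so (x⁴)⁻¹ = (x⁴)⁴ = x⁶.
Check: (x⁴) · (x⁶) → (x⁴) · x⁶ = e, giving e as required.

Answer: x⁶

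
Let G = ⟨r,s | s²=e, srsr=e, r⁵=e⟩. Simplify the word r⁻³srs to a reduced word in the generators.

Multiply left to right, reducing at each step:
  (r²) · s = r²s
  (r²s) · r = rs
  (rs) · s = r

Answer: r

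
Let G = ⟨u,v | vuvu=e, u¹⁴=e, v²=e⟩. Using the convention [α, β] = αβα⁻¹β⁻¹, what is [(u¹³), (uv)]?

[(u¹³), (uv)] = (u¹³)·(uv)·(u¹³)⁻¹·(uv)⁻¹.
  (u¹³) · (uv) = v
  v · u = u¹³v
  (u¹³v) · (uv) = u¹²

Answer: u¹²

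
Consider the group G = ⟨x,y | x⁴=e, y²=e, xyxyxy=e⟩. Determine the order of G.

Enumerate words in the generators, reducing via the relations: the distinct elements are
  {e, x, y, xy, x², x³, yx, xyx, x²y, x³y, yx², yx³, xyx², xyx³, x²yx, x³yx, yx²y, xyx²y, x²yx², x²yx³, x³yx², x³yx³, x²yx²y, x³yx²y}.
No further products give new elements, so |G| = 24.

Answer: 24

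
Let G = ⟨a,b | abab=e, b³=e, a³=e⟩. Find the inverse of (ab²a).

The order of (ab²a) is 2 (smallest k with (ab²a)ᵏ = e), so (ab²a)⁻¹ = (ab²a)¹ = ab²a.
Check: (ab²a) · (ab²a) → (ab²a) · a = a²b;   (a²b) · b² = a²;   (a²) · a = e, giving e as required.

Answer: ab²a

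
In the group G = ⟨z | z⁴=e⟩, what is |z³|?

Compute successive powers until reaching e:
  (z³)¹ = z³, (z³)² = z², (z³)³ = z, (z³)⁴ = e.
The smallest positive k with (z³)ᵏ = e is 4.

Answer: 4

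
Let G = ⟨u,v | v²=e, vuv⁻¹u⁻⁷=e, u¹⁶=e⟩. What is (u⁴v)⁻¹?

The order of (u⁴v) is 2 (smallest k with (u⁴v)ᵏ = e), so (u⁴v)⁻¹ = (u⁴v)¹ = u⁴v.
Check: (u⁴v) · (u⁴v) → (u⁴v) · u⁴ = v;   v · v = e, giving e as required.

Answer: u⁴v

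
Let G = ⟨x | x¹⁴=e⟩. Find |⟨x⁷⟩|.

|⟨x⁷⟩| equals the order of x⁷. Compute successive powers until reaching e:
  (x⁷)¹ = x⁷, (x⁷)² = e.
The smallest positive k with (x⁷)ᵏ = e is 2, so |⟨x⁷⟩| = 2.

Answer: 2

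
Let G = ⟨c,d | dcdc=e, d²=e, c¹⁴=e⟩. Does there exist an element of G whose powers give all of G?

Every cyclic group is abelian. But c·d = cd while d·c = c¹³d, so c·d ≠ d·c and G is not abelian. Hence G is not cyclic.

Answer: No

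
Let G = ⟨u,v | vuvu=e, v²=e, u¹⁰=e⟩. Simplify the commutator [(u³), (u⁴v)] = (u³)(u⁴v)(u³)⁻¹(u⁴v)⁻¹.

[(u³), (u⁴v)] = (u³)·(u⁴v)·(u³)⁻¹·(u⁴v)⁻¹.
  (u³) · (u⁴v) = u⁷v
  (u⁷v) · (u⁷) = v
  v · (u⁴v) = u⁶

Answer: u⁶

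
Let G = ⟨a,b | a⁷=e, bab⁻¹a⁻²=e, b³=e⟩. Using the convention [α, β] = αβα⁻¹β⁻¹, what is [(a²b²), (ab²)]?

[(a²b²), (ab²)] = (a²b²)·(ab²)·(a²b²)⁻¹·(ab²)⁻¹.
  (a²b²) · (ab²) = a⁶b
  (a⁶b) · (a³b) = a⁵b²
  (a⁵b²) · (a⁵b) = a⁴

Answer: a⁴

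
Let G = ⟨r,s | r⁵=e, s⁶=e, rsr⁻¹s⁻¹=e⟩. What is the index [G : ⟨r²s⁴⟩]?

First find ord(r²s⁴) by computing successive powers:
  (r²s⁴)¹ = r²s⁴, (r²s⁴)² = r⁴s², (r²s⁴)³ = r, (r²s⁴)⁴ = r³s⁴, (r²s⁴)⁵ = s², (r²s⁴)⁶ = r², (r²s⁴)⁷ = r⁴s⁴, (r²s⁴)⁸ = rs², (r²s⁴)⁹ = r³, (r²s⁴)¹⁰ = s⁴, (r²s⁴)¹¹ = r²s², (r²s⁴)¹² = r⁴, (r²s⁴)¹³ = rs⁴, (r²s⁴)¹⁴ = r³s², (r²s⁴)¹⁵ = e.
So |⟨r²s⁴⟩| = ord(r²s⁴) = 15. With |G| = 30, by Lagrange [G : ⟨r²s⁴⟩] = 30/15 = 2.

Answer: 2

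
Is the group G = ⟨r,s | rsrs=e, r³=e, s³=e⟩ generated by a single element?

Every cyclic group is abelian. But r·s = rs while s·r = r²s², so r·s ≠ s·r and G is not abelian. Hence G is not cyclic.

Answer: No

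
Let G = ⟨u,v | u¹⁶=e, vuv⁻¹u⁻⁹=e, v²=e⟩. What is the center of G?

An element z ∈ Z(G) iff z commutes with every generator.
For example u² is central: (u²)·u = u³ = u·(u²); (u²)·v = u²v = v·(u²).
Whereas u ∉ Z(G) since u·v = uv ≠ u⁹v = v·u.
Checking each of the 32 elements this way gives Z(G) = {e, u², u⁴, u⁶, u⁸, u¹⁰, u¹², u¹⁴}, of order 8.

Answer: {e, u², u⁴, u⁶, u⁸, u¹⁰, u¹², u¹⁴}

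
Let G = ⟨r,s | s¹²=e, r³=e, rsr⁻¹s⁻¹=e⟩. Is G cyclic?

|G| = 36, but the maximum element order in G is 12 < 36. No single element generates all of G, so G is not cyclic.

Answer: No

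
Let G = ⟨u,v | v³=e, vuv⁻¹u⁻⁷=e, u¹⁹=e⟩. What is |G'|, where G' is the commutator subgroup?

G' = [G, G] is generated by all commutators. The generator-pair commutators are: [u, v] = u¹³.
The subgroup they normally generate is {e, u, u², u³, u⁴, u⁵, u⁶, u⁷, u⁸, u⁹, u¹⁰, u¹¹, u¹², u¹³, u¹⁴, u¹⁵, u¹⁶, u¹⁷, u¹⁸}, of order 19.
Check: |G/G'| = 57/19 = 3 is the order of the abelianisation.

Answer: 19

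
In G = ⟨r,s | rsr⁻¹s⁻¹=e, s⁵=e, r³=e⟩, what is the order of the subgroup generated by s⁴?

|⟨s⁴⟩| equals the order of s⁴. Compute successive powers until reaching e:
  (s⁴)¹ = s⁴, (s⁴)² = s³, (s⁴)³ = s², (s⁴)⁴ = s, (s⁴)⁵ = e.
The smallest positive k with (s⁴)ᵏ = e is 5, so |⟨s⁴⟩| = 5.

Answer: 5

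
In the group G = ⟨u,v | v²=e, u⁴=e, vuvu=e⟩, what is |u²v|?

Compute successive powers until reaching e:
  (u²v)¹ = u²v, (u²v)² = e.
The smallest positive k with (u²v)ᵏ = e is 2.

Answer: 2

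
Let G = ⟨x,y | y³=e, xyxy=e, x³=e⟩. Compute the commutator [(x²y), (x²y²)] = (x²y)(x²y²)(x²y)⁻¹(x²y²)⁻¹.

[(x²y), (x²y²)] = (x²y)·(x²y²)·(x²y)⁻¹·(x²y²)⁻¹.
  (x²y) · (x²y²) = yx²
  (yx²) · (y²x) = xy
  (xy) · (x²y²) = xy²x

Answer: xy²x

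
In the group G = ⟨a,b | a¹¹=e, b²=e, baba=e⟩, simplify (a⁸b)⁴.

Compute successive powers of (a⁸b), reducing at each step:
  (a⁸b)²: (a⁸b) · a⁸ = b;   b · b = e
  (a⁸b)³: e · a⁸ = a⁸;   (a⁸) · b = a⁸b
  (a⁸b)⁴: (a⁸b) · a⁸ = b;   b · b = e

Answer: e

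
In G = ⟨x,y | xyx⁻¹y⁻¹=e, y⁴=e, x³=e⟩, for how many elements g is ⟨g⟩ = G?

G is cyclic of order 12. An element generates G iff its order is 12, and a cyclic group of order 12 has exactly φ(12) = 4 such elements.

Answer: 4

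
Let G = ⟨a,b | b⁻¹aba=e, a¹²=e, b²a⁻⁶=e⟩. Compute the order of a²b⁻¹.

Compute successive powers until reaching e:
  (a²b⁻¹)¹ = a²b⁻¹, (a²b⁻¹)² = a⁶, (a²b⁻¹)³ = a²b, (a²b⁻¹)⁴ = e.
The smallest positive k with (a²b⁻¹)ᵏ = e is 4.

Answer: 4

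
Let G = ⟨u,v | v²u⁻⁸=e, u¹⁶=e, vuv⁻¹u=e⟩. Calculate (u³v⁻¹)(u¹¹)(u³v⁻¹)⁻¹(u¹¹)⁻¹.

[(u³v⁻¹), (u¹¹)] = (u³v⁻¹)·(u¹¹)·(u³v⁻¹)⁻¹·(u¹¹)⁻¹.
  (u³v⁻¹) · (u¹¹) = v
  v · (u³v) = u⁵
  (u⁵) · (u⁵) = u¹⁰

Answer: u¹⁰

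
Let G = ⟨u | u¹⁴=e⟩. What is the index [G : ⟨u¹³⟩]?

First find ord(u¹³) by computing successive powers:
  (u¹³)¹ = u¹³, (u¹³)² = u¹², (u¹³)³ = u¹¹, (u¹³)⁴ = u¹⁰, (u¹³)⁵ = u⁹, (u¹³)⁶ = u⁸, (u¹³)⁷ = u⁷, (u¹³)⁸ = u⁶, (u¹³)⁹ = u⁵, (u¹³)¹⁰ = u⁴, (u¹³)¹¹ = u³, (u¹³)¹² = u², (u¹³)¹³ = u, (u¹³)¹⁴ = e.
So |⟨u¹³⟩| = ord(u¹³) = 14. With |G| = 14, by Lagrange [G : ⟨u¹³⟩] = 14/14 = 1.

Answer: 1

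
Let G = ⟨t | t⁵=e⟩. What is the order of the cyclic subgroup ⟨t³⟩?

|⟨t³⟩| equals the order of t³. Compute successive powers until reaching e:
  (t³)¹ = t³, (t³)² = t, (t³)³ = t⁴, (t³)⁴ = t², (t³)⁵ = e.
The smallest positive k with (t³)ᵏ = e is 5, so |⟨t³⟩| = 5.

Answer: 5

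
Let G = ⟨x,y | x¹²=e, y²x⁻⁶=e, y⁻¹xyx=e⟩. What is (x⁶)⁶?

Compute successive powers of (x⁶), reducing at each step:
  (x⁶)²: (x⁶) · x⁶ = e
  (x⁶)³: e · x⁶ = x⁶
  (x⁶)⁴: (x⁶) · x⁶ = e
  (x⁶)⁵: e · x⁶ = x⁶
  (x⁶)⁶: (x⁶) · x⁶ = e

Answer: e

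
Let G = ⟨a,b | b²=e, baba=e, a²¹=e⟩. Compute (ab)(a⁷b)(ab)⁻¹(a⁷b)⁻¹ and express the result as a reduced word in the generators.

[(ab), (a⁷b)] = (ab)·(a⁷b)·(ab)⁻¹·(a⁷b)⁻¹.
  (ab) · (a⁷b) = a¹⁵
  (a¹⁵) · (ab) = a¹⁶b
  (a¹⁶b) · (a⁷b) = a⁹

Answer: a⁹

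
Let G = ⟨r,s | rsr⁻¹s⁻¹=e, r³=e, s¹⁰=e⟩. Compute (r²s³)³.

Compute successive powers of (r²s³), reducing at each step:
  (r²s³)²: (r²s³) · r² = rs³;   (rs³) · s³ = rs⁶
  (r²s³)³: (rs⁶) · r² = s⁶;   (s⁶) · s³ = s⁹

Answer: s⁹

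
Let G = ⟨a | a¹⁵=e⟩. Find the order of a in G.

Compute successive powers until reaching e:
  a¹ = a, a² = a², a³ = a³, a⁴ = a⁴, a⁵ = a⁵, a⁶ = a⁶, a⁷ = a⁷, a⁸ = a⁸, a⁹ = a⁹, a¹⁰ = a¹⁰, a¹¹ = a¹¹, a¹² = a¹², a¹³ = a¹³, a¹⁴ = a¹⁴, a¹⁵ = e.
The smallest positive k with aᵏ = e is 15.

Answer: 15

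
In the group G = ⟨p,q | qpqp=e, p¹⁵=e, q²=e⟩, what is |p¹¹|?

Compute successive powers until reaching e:
  (p¹¹)¹ = p¹¹, (p¹¹)² = p⁷, (p¹¹)³ = p³, (p¹¹)⁴ = p¹⁴, (p¹¹)⁵ = p¹⁰, (p¹¹)⁶ = p⁶, (p¹¹)⁷ = p², (p¹¹)⁸ = p¹³, (p¹¹)⁹ = p⁹, (p¹¹)¹⁰ = p⁵, (p¹¹)¹¹ = p, (p¹¹)¹² = p¹², (p¹¹)¹³ = p⁸, (p¹¹)¹⁴ = p⁴, (p¹¹)¹⁵ = e.
The smallest positive k with (p¹¹)ᵏ = e is 15.

Answer: 15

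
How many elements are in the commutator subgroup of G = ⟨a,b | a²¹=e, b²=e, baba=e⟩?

G' = [G, G] is generated by all commutators. The generator-pair commutators are: [a, b] = a².
The subgroup they normally generate is {e, a, a², a³, a⁴, a⁵, a⁶, a⁷, a⁸, a⁹, a¹⁰, a¹¹, a¹², a¹³, a¹⁴, a¹⁵, a¹⁶, a¹⁷, a¹⁸, a¹⁹, a²⁰}, of order 21.
Check: |G/G'| = 42/21 = 2 is the order of the abelianisation.

Answer: 21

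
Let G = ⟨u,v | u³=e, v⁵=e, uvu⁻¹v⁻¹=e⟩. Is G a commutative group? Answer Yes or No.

Each pair of generators commutes: u·v = uv = v·u. Since the generators pairwise commute, every element of G commutes with every other, so G is abelian.

Answer: Yes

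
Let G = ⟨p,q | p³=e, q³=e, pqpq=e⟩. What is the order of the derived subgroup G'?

G' = [G, G] is generated by all commutators. The generator-pair commutators are: [p, q] = pq²p.
The subgroup they normally generate is {e, pq, p²q², pq²p}, of order 4.
Check: |G/G'| = 12/4 = 3 is the order of the abelianisation.

Answer: 4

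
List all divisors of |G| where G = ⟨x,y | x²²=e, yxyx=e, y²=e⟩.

|G| = 44 = 2² · 11. By Lagrange's theorem the order of any subgroup divides 44; the divisors of 44 are 1, 2, 4, 11, 22, 44.

Answer: 1, 2, 4, 11, 22, 44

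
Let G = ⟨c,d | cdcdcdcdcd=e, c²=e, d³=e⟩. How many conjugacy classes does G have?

The conjugacy classes (representative and size) are:
  [e] (size 1), [cdcd²cdcd²c] (size 15), [dcdcd²c] (size 20), [cd²cd²c] (size 12), [d²cdcd²] (size 12).
Class equation: 1 + 15 + 20 + 12 + 12 = 60 = |G|. So G has 5 conjugacy classes.

Answer: 5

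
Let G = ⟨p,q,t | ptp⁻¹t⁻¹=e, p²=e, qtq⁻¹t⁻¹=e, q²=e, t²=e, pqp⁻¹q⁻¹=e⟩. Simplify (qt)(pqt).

Compute (qt) · (pqt) by multiplying left to right and reducing via the relations at each step:
  (qt) · p = pqt
  (pqt) · q = pt
  (pt) · t = p

Answer: p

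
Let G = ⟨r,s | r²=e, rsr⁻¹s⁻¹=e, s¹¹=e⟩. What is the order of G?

Enumerate words in the generators, reducing via the relations: the distinct elements are
  {e, r, s, rs, s², s³, s⁴, s⁵, s⁶, s⁷, s⁸, s⁹, rs², rs³, rs⁴, rs⁵, rs⁶, rs⁷, rs⁸, rs⁹, s¹⁰, rs¹⁰}.
No further products give new elements, so |G| = 22.

Answer: 22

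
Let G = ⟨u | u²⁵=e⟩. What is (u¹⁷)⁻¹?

The order of (u¹⁷) is 25 (smallest k with (u¹⁷)ᵏ = e), so (u¹⁷)⁻¹ = (u¹⁷)²⁴ = u⁸.
Check: (u¹⁷) · (u⁸) → (u¹⁷) · u⁸ = e, giving e as required.

Answer: u⁸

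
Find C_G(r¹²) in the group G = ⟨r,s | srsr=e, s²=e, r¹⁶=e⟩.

⟨r¹²⟩ ⊆ C_G(r¹²) since powers of r¹² commute with r¹²; so |C_G(r¹²)| ≥ |⟨r¹²⟩| = 4.
By orbit–stabilizer, |C_G(r¹²)| = |G| / |conj. class of r¹²| = 32 / 2 = 16.
The 16 elements commuting with r¹² are {e, r, r², r³, r⁴, r⁵, r⁶, r⁷, r⁸, r⁹, r¹⁰, r¹¹, r¹², r¹³, r¹⁴, r¹⁵}.

Answer: {e, r, r², r³, r⁴, r⁵, r⁶, r⁷, r⁸, r⁹, r¹⁰, r¹¹, r¹², r¹³, r¹⁴, r¹⁵}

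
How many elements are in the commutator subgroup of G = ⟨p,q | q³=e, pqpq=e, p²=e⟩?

G' = [G, G] is generated by all commutators. The generator-pair commutators are: [p, q] = q.
The subgroup they normally generate is {e, q, q²}, of order 3.
Check: |G/G'| = 6/3 = 2 is the order of the abelianisation.

Answer: 3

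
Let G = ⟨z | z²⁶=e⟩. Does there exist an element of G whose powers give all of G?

|G| = 26. The element z has order 26 (its powers give 26 distinct elements), so ⟨z⟩ = G and G is cyclic.

Answer: Yes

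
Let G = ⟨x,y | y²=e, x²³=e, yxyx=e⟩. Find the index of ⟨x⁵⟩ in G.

First find ord(x⁵) by computing successive powers:
  (x⁵)¹ = x⁵, (x⁵)² = x¹⁰, (x⁵)³ = x¹⁵, (x⁵)⁴ = x²⁰, (x⁵)⁵ = x², (x⁵)⁶ = x⁷, (x⁵)⁷ = x¹², (x⁵)⁸ = x¹⁷, (x⁵)⁹ = x²², (x⁵)¹⁰ = x⁴, (x⁵)¹¹ = x⁹, (x⁵)¹² = x¹⁴, (x⁵)¹³ = x¹⁹, (x⁵)¹⁴ = x, (x⁵)¹⁵ = x⁶, (x⁵)¹⁶ = x¹¹, (x⁵)¹⁷ = x¹⁶, (x⁵)¹⁸ = x²¹, (x⁵)¹⁹ = x³, (x⁵)²⁰ = x⁸, (x⁵)²¹ = x¹³, (x⁵)²² = x¹⁸, (x⁵)²³ = e.
So |⟨x⁵⟩| = ord(x⁵) = 23. With |G| = 46, by Lagrange [G : ⟨x⁵⟩] = 46/23 = 2.

Answer: 2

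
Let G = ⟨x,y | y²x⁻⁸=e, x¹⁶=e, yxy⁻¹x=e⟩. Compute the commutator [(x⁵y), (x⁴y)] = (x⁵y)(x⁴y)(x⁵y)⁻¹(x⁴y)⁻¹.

[(x⁵y), (x⁴y)] = (x⁵y)·(x⁴y)·(x⁵y)⁻¹·(x⁴y)⁻¹.
  (x⁵y) · (x⁴y) = x⁹
  (x⁹) · (x⁵y⁻¹) = x⁶y
  (x⁶y) · (x⁴y⁻¹) = x²

Answer: x²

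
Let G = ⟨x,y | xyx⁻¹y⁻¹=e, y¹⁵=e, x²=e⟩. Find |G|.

Enumerate words in the generators, reducing via the relations: the distinct elements are
  {e, x, y, xy, y², y³, y⁴, y⁵, y⁶, y⁷, y⁸, y⁹, xy², xy³, xy⁴, xy⁵, xy⁶, xy⁷, xy⁸, xy⁹, y¹², y¹³, y¹¹, y¹⁰, y¹⁴, xy¹², xy¹³, xy¹¹, xy¹⁰, xy¹⁴}.
No further products give new elements, so |G| = 30.

Answer: 30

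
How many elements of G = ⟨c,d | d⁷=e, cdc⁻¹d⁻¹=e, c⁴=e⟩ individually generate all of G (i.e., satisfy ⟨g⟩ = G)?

G is cyclic of order 28. An element generates G iff its order is 28, and a cyclic group of order 28 has exactly φ(28) = 12 such elements.

Answer: 12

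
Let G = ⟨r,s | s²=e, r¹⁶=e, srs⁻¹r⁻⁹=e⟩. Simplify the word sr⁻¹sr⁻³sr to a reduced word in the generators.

Multiply left to right, reducing at each step:
  s · r⁻¹ = r⁷s
  (r⁷s) · s = r⁷
  (r⁷) · r⁻³ = r⁴
  (r⁴) · s = r⁴s
  (r⁴s) · r = r¹³s

Answer: r¹³s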